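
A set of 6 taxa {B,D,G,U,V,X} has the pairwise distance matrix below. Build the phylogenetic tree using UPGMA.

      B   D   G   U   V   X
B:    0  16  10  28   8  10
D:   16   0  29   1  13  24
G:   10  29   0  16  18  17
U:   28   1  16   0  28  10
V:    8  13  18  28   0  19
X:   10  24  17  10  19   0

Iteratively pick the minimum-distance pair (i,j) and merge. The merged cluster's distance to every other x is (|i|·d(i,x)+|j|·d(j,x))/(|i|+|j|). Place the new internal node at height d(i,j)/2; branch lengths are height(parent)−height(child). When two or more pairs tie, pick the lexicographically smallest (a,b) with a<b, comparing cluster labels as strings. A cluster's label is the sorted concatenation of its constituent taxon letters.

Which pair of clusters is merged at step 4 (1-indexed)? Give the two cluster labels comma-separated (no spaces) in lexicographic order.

BGV,X

iteration 1: select D,U (d=1); attach at lengths (1/2, 1/2); label the merged cluster DU
  updated: d(B,DU)=22, d(DU,G)=45/2, d(DU,V)=41/2, d(DU,X)=17
iteration 2: select B,V (d=8); attach at lengths (4, 4); label the merged cluster BV
  updated: d(BV,DU)=85/4, d(BV,G)=14, d(BV,X)=29/2
iteration 3: select BV,G (d=14); attach at lengths (3, 7); label the merged cluster BGV
  updated: d(BGV,DU)=65/3, d(BGV,X)=46/3
iteration 4: select BGV,X (d=46/3); attach at lengths (2/3, 23/3); label the merged cluster BGVX
  updated: d(BGVX,DU)=41/2
iteration 5: select BGVX,DU (d=41/2); attach at lengths (31/12, 39/4); label the merged cluster BDGUVX
final tree: ((((B:4,V:4):3,G:7):2/3,X:23/3):31/12,(D:1/2,U:1/2):39/4)
total length: 119/3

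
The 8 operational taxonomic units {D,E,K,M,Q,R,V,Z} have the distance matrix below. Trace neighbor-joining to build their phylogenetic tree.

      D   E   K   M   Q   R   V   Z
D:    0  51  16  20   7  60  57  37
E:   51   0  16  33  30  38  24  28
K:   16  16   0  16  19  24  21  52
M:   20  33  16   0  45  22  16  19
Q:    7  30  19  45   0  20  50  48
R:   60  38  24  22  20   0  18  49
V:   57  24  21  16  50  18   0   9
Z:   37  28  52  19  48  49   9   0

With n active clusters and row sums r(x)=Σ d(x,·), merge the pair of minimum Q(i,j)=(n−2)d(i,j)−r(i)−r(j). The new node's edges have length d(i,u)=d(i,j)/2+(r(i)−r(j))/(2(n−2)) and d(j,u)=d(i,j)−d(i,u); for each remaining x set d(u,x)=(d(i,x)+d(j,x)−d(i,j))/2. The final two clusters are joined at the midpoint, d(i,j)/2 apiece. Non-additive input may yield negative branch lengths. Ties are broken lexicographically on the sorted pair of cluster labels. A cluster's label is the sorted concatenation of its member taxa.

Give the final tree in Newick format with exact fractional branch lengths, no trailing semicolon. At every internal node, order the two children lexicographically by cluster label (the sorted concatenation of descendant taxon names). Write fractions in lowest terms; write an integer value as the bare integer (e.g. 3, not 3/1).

((((((D:71/12,Q:13/12):221/16,K:3/16):45/8,E:111/8):83/16,R:251/16):53/16,M:9/2):17/4,(V:-13/10,Z:103/10):17/4)

iteration 1: select D,Q (d=7, Q=-425); attach at lengths (71/12, 13/12); label the merged cluster DQ
  updated: d(DQ,E)=37, d(DQ,K)=14, d(DQ,M)=29, d(DQ,R)=73/2, d(DQ,V)=50, d(DQ,Z)=39
iteration 2: select V,Z (d=9, Q=-289); attach at lengths (-13/10, 103/10); label the merged cluster VZ
  updated: d(DQ,VZ)=40, d(E,VZ)=43/2, d(K,VZ)=32, d(M,VZ)=13, d(R,VZ)=29
iteration 3: select DQ,K (d=14, Q=-405/2); attach at lengths (221/16, 3/16); label the merged cluster DKQ
  updated: d(DKQ,E)=39/2, d(DKQ,M)=31/2, d(DKQ,R)=93/4, d(DKQ,VZ)=29
iteration 4: select DKQ,E (d=39/2, Q=-563/4); attach at lengths (45/8, 111/8); label the merged cluster DEKQ
  updated: d(DEKQ,M)=29/2, d(DEKQ,R)=167/8, d(DEKQ,VZ)=31/2
iteration 5: select DEKQ,R (d=167/8, Q=-81); attach at lengths (83/16, 251/16); label the merged cluster DEKQR
  updated: d(DEKQR,M)=125/16, d(DEKQR,VZ)=189/16
iteration 6: select DEKQR,M (d=125/16, Q=-261/8); attach at lengths (53/16, 9/2); label the merged cluster DEKMQR
  updated: d(DEKMQR,VZ)=17/2
iteration 7: select DEKMQR,VZ (d=17/2); attach at lengths (17/4, 17/4); label the merged cluster DEKMQRVZ
final tree: ((((((D:71/12,Q:13/12):221/16,K:3/16):45/8,E:111/8):83/16,R:251/16):53/16,M:9/2):17/4,(V:-13/10,Z:103/10):17/4)
total length: 1387/16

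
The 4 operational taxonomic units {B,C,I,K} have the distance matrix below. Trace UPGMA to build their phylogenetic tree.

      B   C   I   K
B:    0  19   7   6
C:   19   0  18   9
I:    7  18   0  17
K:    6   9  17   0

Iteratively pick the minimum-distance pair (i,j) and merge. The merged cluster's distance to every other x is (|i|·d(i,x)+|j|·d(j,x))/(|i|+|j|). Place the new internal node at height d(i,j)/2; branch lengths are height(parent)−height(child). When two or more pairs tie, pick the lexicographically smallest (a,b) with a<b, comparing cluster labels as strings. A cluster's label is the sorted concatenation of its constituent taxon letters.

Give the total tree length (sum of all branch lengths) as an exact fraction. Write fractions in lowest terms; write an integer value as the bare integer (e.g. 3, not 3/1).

iteration 1: select B,K (d=6); attach at lengths (3, 3); label the merged cluster BK
  updated: d(BK,C)=14, d(BK,I)=12
iteration 2: select BK,I (d=12); attach at lengths (3, 6); label the merged cluster BIK
  updated: d(BIK,C)=46/3
iteration 3: select BIK,C (d=46/3); attach at lengths (5/3, 23/3); label the merged cluster BCIK
final tree: (((B:3,K:3):3,I:6):5/3,C:23/3)
total length: 73/3

73/3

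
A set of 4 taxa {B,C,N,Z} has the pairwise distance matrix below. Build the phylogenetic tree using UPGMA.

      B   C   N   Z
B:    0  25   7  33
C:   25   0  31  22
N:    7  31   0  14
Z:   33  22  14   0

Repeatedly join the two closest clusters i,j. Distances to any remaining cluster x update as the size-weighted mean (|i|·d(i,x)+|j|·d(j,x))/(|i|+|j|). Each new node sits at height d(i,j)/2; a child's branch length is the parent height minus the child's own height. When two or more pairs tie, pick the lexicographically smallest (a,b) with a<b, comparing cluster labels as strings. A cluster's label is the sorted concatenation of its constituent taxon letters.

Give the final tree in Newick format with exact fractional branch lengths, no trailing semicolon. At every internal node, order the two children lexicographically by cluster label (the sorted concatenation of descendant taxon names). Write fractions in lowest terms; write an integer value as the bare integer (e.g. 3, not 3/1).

iteration 1: select B,N (d=7); attach at lengths (7/2, 7/2); label the merged cluster BN
  updated: d(BN,C)=28, d(BN,Z)=47/2
iteration 2: select C,Z (d=22); attach at lengths (11, 11); label the merged cluster CZ
  updated: d(BN,CZ)=103/4
iteration 3: select BN,CZ (d=103/4); attach at lengths (75/8, 15/8); label the merged cluster BCNZ
final tree: ((B:7/2,N:7/2):75/8,(C:11,Z:11):15/8)
total length: 161/4

((B:7/2,N:7/2):75/8,(C:11,Z:11):15/8)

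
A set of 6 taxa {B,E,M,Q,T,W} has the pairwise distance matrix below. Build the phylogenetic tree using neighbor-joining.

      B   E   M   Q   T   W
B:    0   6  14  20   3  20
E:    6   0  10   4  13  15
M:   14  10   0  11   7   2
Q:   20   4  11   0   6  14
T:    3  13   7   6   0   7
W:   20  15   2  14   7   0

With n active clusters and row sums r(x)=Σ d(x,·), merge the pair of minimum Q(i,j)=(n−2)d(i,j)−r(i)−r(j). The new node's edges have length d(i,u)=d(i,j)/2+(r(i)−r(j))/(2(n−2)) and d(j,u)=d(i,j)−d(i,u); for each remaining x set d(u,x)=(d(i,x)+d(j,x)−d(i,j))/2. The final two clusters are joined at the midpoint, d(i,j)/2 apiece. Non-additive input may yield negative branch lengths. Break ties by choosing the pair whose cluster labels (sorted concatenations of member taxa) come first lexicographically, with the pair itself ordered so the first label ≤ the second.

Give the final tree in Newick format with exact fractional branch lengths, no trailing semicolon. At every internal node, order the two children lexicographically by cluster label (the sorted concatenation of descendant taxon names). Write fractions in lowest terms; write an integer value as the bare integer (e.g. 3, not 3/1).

step 1: merge (M,W) at d=2, Q=-94; branch lengths M→-3/4, W→11/4; new cluster MW
  updated: d(B,MW)=16, d(E,MW)=23/2, d(MW,Q)=23/2, d(MW,T)=6
step 2: merge (B,T) at d=3, Q=-64; branch lengths B→13/3, T→-4/3; new cluster BT
  updated: d(BT,E)=8, d(BT,MW)=19/2, d(BT,Q)=23/2
step 3: merge (BT,MW) at d=19/2, Q=-85/2; branch lengths BT→31/8, MW→45/8; new cluster BMTW
  updated: d(BMTW,E)=5, d(BMTW,Q)=27/4
step 4: merge (BMTW,E) at d=5, Q=-63/4; branch lengths BMTW→31/8, E→9/8; new cluster BEMTW
  updated: d(BEMTW,Q)=23/8
step 5: merge (BEMTW,Q) at d=23/8; branch lengths BEMTW→23/16, Q→23/16; new cluster BEMQTW
final tree: ((((B:13/3,T:-4/3):31/8,(M:-3/4,W:11/4):45/8):31/8,E:9/8):23/16,Q:23/16)
total length: 179/8

((((B:13/3,T:-4/3):31/8,(M:-3/4,W:11/4):45/8):31/8,E:9/8):23/16,Q:23/16)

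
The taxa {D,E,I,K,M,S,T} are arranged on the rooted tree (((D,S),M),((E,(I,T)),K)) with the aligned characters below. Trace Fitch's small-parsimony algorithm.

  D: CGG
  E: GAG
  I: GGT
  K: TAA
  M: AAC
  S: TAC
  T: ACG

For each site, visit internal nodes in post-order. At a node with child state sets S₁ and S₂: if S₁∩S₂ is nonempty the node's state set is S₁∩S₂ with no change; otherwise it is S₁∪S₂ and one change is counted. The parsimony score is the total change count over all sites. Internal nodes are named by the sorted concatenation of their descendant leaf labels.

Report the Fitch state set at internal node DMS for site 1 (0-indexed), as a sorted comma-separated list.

DS@0: {C} ∪ {T} = {C,T} (union, +1)
DMS@0: {C,T} ∪ {A} = {A,C,T} (union, +1)
IT@0: {G} ∪ {A} = {A,G} (union, +1)
EIT@0: {G} ∩ {A,G} = {G} (intersection, +0)
EIKT@0: {G} ∪ {T} = {G,T} (union, +1)
DEIKMST@0: {A,C,T} ∩ {G,T} = {T} (intersection, +0)
DS@1: {G} ∪ {A} = {A,G} (union, +1)
DMS@1: {A,G} ∩ {A} = {A} (intersection, +0)
IT@1: {G} ∪ {C} = {C,G} (union, +1)
EIT@1: {A} ∪ {C,G} = {A,C,G} (union, +1)
EIKT@1: {A,C,G} ∩ {A} = {A} (intersection, +0)
DEIKMST@1: {A} ∩ {A} = {A} (intersection, +0)
DS@2: {G} ∪ {C} = {C,G} (union, +1)
DMS@2: {C,G} ∩ {C} = {C} (intersection, +0)
IT@2: {T} ∪ {G} = {G,T} (union, +1)
EIT@2: {G} ∩ {G,T} = {G} (intersection, +0)
EIKT@2: {G} ∪ {A} = {A,G} (union, +1)
DEIKMST@2: {C} ∪ {A,G} = {A,C,G} (union, +1)
per-site changes: [4, 3, 4]; total = 11

A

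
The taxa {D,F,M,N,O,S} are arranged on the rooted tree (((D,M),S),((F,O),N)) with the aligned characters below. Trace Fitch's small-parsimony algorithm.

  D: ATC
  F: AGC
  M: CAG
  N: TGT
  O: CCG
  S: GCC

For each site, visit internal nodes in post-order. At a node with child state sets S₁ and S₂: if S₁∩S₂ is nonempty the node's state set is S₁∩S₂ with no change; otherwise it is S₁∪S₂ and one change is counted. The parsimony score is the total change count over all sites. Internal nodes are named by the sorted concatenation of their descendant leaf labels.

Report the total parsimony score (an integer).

11

DM@0: {A} ∪ {C} = {A,C} (union, +1)
DMS@0: {A,C} ∪ {G} = {A,C,G} (union, +1)
FO@0: {A} ∪ {C} = {A,C} (union, +1)
FNO@0: {A,C} ∪ {T} = {A,C,T} (union, +1)
DFMNOS@0: {A,C,G} ∩ {A,C,T} = {A,C} (intersection, +0)
DM@1: {T} ∪ {A} = {A,T} (union, +1)
DMS@1: {A,T} ∪ {C} = {A,C,T} (union, +1)
FO@1: {G} ∪ {C} = {C,G} (union, +1)
FNO@1: {C,G} ∩ {G} = {G} (intersection, +0)
DFMNOS@1: {A,C,T} ∪ {G} = {A,C,G,T} (union, +1)
DM@2: {C} ∪ {G} = {C,G} (union, +1)
DMS@2: {C,G} ∩ {C} = {C} (intersection, +0)
FO@2: {C} ∪ {G} = {C,G} (union, +1)
FNO@2: {C,G} ∪ {T} = {C,G,T} (union, +1)
DFMNOS@2: {C} ∩ {C,G,T} = {C} (intersection, +0)
per-site changes: [4, 4, 3]; total = 11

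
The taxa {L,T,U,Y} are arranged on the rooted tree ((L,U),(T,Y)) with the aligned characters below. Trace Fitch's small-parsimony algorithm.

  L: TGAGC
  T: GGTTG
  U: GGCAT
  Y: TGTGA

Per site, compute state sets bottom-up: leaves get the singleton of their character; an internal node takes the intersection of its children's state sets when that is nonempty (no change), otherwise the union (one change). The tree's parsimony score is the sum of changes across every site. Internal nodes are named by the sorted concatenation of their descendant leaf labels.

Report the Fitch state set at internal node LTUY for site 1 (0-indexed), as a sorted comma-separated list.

LU@0: {T} ∪ {G} = {G,T} (union, +1)
TY@0: {G} ∪ {T} = {G,T} (union, +1)
LTUY@0: {G,T} ∩ {G,T} = {G,T} (intersection, +0)
LU@1: {G} ∩ {G} = {G} (intersection, +0)
TY@1: {G} ∩ {G} = {G} (intersection, +0)
LTUY@1: {G} ∩ {G} = {G} (intersection, +0)
LU@2: {A} ∪ {C} = {A,C} (union, +1)
TY@2: {T} ∩ {T} = {T} (intersection, +0)
LTUY@2: {A,C} ∪ {T} = {A,C,T} (union, +1)
LU@3: {G} ∪ {A} = {A,G} (union, +1)
TY@3: {T} ∪ {G} = {G,T} (union, +1)
LTUY@3: {A,G} ∩ {G,T} = {G} (intersection, +0)
LU@4: {C} ∪ {T} = {C,T} (union, +1)
TY@4: {G} ∪ {A} = {A,G} (union, +1)
LTUY@4: {C,T} ∪ {A,G} = {A,C,G,T} (union, +1)
per-site changes: [2, 0, 2, 2, 3]; total = 9

G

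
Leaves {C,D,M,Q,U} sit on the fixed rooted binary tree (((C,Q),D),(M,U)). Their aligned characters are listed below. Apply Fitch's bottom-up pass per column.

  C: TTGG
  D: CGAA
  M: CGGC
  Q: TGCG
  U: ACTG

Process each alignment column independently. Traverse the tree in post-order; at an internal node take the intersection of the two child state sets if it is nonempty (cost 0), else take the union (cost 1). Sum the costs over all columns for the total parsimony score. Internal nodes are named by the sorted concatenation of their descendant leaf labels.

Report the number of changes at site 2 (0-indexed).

site 0, node CQ: C={T} ∩ Q={T} → {T} (+0)
site 0, node CDQ: CQ={T} ∪ D={C} → {C,T} (+1)
site 0, node MU: M={C} ∪ U={A} → {A,C} (+1)
site 0, node CDMQU: CDQ={C,T} ∩ MU={A,C} → {C} (+0)
site 1, node CQ: C={T} ∪ Q={G} → {G,T} (+1)
site 1, node CDQ: CQ={G,T} ∩ D={G} → {G} (+0)
site 1, node MU: M={G} ∪ U={C} → {C,G} (+1)
site 1, node CDMQU: CDQ={G} ∩ MU={C,G} → {G} (+0)
site 2, node CQ: C={G} ∪ Q={C} → {C,G} (+1)
site 2, node CDQ: CQ={C,G} ∪ D={A} → {A,C,G} (+1)
site 2, node MU: M={G} ∪ U={T} → {G,T} (+1)
site 2, node CDMQU: CDQ={A,C,G} ∩ MU={G,T} → {G} (+0)
site 3, node CQ: C={G} ∩ Q={G} → {G} (+0)
site 3, node CDQ: CQ={G} ∪ D={A} → {A,G} (+1)
site 3, node MU: M={C} ∪ U={G} → {C,G} (+1)
site 3, node CDMQU: CDQ={A,G} ∩ MU={C,G} → {G} (+0)
per-site changes: [2, 2, 3, 2]; total = 9

3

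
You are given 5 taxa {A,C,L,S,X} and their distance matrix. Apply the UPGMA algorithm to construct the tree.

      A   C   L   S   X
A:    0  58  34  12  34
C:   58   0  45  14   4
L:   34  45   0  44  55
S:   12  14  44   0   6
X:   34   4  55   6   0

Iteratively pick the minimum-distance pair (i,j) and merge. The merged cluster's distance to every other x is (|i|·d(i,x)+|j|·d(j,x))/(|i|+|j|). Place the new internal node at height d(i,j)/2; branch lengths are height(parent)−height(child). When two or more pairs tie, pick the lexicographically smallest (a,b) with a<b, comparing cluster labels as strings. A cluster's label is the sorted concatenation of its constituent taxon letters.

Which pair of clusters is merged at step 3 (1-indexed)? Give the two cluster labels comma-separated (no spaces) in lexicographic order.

step 1: merge (C,X) at d=4; branch lengths C→2, X→2; new cluster CX
  updated: d(A,CX)=46, d(CX,L)=50, d(CX,S)=10
step 2: merge (CX,S) at d=10; branch lengths CX→3, S→5; new cluster CSX
  updated: d(A,CSX)=104/3, d(CSX,L)=48
step 3: merge (A,L) at d=34; branch lengths A→17, L→17; new cluster AL
  updated: d(AL,CSX)=124/3
step 4: merge (AL,CSX) at d=124/3; branch lengths AL→11/3, CSX→47/3; new cluster ACLSX
final tree: ((A:17,L:17):11/3,((C:2,X:2):3,S:5):47/3)
total length: 196/3

A,L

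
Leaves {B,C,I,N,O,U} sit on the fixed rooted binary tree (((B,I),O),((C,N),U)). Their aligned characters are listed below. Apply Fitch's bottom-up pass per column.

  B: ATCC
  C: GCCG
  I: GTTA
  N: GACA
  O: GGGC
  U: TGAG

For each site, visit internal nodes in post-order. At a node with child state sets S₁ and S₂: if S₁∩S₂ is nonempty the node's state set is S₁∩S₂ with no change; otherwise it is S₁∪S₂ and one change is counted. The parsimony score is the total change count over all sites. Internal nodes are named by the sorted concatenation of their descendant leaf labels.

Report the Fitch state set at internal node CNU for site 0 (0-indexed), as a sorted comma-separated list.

G,T

BI@0: {A} ∪ {G} = {A,G} (union, +1)
BIO@0: {A,G} ∩ {G} = {G} (intersection, +0)
CN@0: {G} ∩ {G} = {G} (intersection, +0)
CNU@0: {G} ∪ {T} = {G,T} (union, +1)
BCINOU@0: {G} ∩ {G,T} = {G} (intersection, +0)
BI@1: {T} ∩ {T} = {T} (intersection, +0)
BIO@1: {T} ∪ {G} = {G,T} (union, +1)
CN@1: {C} ∪ {A} = {A,C} (union, +1)
CNU@1: {A,C} ∪ {G} = {A,C,G} (union, +1)
BCINOU@1: {G,T} ∩ {A,C,G} = {G} (intersection, +0)
BI@2: {C} ∪ {T} = {C,T} (union, +1)
BIO@2: {C,T} ∪ {G} = {C,G,T} (union, +1)
CN@2: {C} ∩ {C} = {C} (intersection, +0)
CNU@2: {C} ∪ {A} = {A,C} (union, +1)
BCINOU@2: {C,G,T} ∩ {A,C} = {C} (intersection, +0)
BI@3: {C} ∪ {A} = {A,C} (union, +1)
BIO@3: {A,C} ∩ {C} = {C} (intersection, +0)
CN@3: {G} ∪ {A} = {A,G} (union, +1)
CNU@3: {A,G} ∩ {G} = {G} (intersection, +0)
BCINOU@3: {C} ∪ {G} = {C,G} (union, +1)
per-site changes: [2, 3, 3, 3]; total = 11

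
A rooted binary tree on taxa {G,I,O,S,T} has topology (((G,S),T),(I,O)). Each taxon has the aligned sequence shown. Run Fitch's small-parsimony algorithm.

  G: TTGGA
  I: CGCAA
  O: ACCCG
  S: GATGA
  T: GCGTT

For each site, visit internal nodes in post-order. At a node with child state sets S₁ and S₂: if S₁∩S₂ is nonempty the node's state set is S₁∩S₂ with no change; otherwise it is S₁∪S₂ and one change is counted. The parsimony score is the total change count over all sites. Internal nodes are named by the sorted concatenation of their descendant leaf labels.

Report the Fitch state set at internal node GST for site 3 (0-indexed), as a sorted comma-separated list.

GS@0: {T} ∪ {G} = {G,T} (union, +1)
GST@0: {G,T} ∩ {G} = {G} (intersection, +0)
IO@0: {C} ∪ {A} = {A,C} (union, +1)
GIOST@0: {G} ∪ {A,C} = {A,C,G} (union, +1)
GS@1: {T} ∪ {A} = {A,T} (union, +1)
GST@1: {A,T} ∪ {C} = {A,C,T} (union, +1)
IO@1: {G} ∪ {C} = {C,G} (union, +1)
GIOST@1: {A,C,T} ∩ {C,G} = {C} (intersection, +0)
GS@2: {G} ∪ {T} = {G,T} (union, +1)
GST@2: {G,T} ∩ {G} = {G} (intersection, +0)
IO@2: {C} ∩ {C} = {C} (intersection, +0)
GIOST@2: {G} ∪ {C} = {C,G} (union, +1)
GS@3: {G} ∩ {G} = {G} (intersection, +0)
GST@3: {G} ∪ {T} = {G,T} (union, +1)
IO@3: {A} ∪ {C} = {A,C} (union, +1)
GIOST@3: {G,T} ∪ {A,C} = {A,C,G,T} (union, +1)
GS@4: {A} ∩ {A} = {A} (intersection, +0)
GST@4: {A} ∪ {T} = {A,T} (union, +1)
IO@4: {A} ∪ {G} = {A,G} (union, +1)
GIOST@4: {A,T} ∩ {A,G} = {A} (intersection, +0)
per-site changes: [3, 3, 2, 3, 2]; total = 13

G,T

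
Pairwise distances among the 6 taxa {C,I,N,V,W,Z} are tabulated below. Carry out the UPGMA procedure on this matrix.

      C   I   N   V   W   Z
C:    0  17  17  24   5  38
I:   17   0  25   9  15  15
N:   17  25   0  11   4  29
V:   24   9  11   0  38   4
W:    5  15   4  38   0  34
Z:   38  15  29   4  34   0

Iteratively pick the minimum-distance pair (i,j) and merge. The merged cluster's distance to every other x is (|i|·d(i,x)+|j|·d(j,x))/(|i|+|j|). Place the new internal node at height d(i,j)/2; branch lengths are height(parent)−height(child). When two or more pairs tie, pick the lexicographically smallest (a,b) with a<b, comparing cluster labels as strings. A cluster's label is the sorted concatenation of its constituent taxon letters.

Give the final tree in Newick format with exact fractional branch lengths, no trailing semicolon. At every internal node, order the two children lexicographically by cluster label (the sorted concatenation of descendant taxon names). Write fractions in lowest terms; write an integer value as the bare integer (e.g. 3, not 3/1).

((C:11/2,(N:2,W:2):7/2):22/3,(I:6,(V:2,Z:2):4):41/6)

iteration 1: select N,W (d=4); attach at lengths (2, 2); label the merged cluster NW
  updated: d(C,NW)=11, d(I,NW)=20, d(NW,V)=49/2, d(NW,Z)=63/2
iteration 2: select V,Z (d=4); attach at lengths (2, 2); label the merged cluster VZ
  updated: d(C,VZ)=31, d(I,VZ)=12, d(NW,VZ)=28
iteration 3: select C,NW (d=11); attach at lengths (11/2, 7/2); label the merged cluster CNW
  updated: d(CNW,I)=19, d(CNW,VZ)=29
iteration 4: select I,VZ (d=12); attach at lengths (6, 4); label the merged cluster IVZ
  updated: d(CNW,IVZ)=77/3
iteration 5: select CNW,IVZ (d=77/3); attach at lengths (22/3, 41/6); label the merged cluster CINVWZ
final tree: ((C:11/2,(N:2,W:2):7/2):22/3,(I:6,(V:2,Z:2):4):41/6)
total length: 247/6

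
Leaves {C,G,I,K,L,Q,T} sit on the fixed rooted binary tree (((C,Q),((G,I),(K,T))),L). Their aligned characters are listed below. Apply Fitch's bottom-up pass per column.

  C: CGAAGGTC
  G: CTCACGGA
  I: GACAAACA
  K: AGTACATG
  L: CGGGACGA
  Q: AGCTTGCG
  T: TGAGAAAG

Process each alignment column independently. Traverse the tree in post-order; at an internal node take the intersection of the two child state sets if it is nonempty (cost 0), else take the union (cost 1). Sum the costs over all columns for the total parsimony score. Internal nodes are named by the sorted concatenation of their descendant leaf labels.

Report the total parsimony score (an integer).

28

site 0, node CQ: C={C} ∪ Q={A} → {A,C} (+1)
site 0, node GI: G={C} ∪ I={G} → {C,G} (+1)
site 0, node KT: K={A} ∪ T={T} → {A,T} (+1)
site 0, node GIKT: GI={C,G} ∪ KT={A,T} → {A,C,G,T} (+1)
site 0, node CGIKQT: CQ={A,C} ∩ GIKT={A,C,G,T} → {A,C} (+0)
site 0, node CGIKLQT: CGIKQT={A,C} ∩ L={C} → {C} (+0)
site 1, node CQ: C={G} ∩ Q={G} → {G} (+0)
site 1, node GI: G={T} ∪ I={A} → {A,T} (+1)
site 1, node KT: K={G} ∩ T={G} → {G} (+0)
site 1, node GIKT: GI={A,T} ∪ KT={G} → {A,G,T} (+1)
site 1, node CGIKQT: CQ={G} ∩ GIKT={A,G,T} → {G} (+0)
site 1, node CGIKLQT: CGIKQT={G} ∩ L={G} → {G} (+0)
site 2, node CQ: C={A} ∪ Q={C} → {A,C} (+1)
site 2, node GI: G={C} ∩ I={C} → {C} (+0)
site 2, node KT: K={T} ∪ T={A} → {A,T} (+1)
site 2, node GIKT: GI={C} ∪ KT={A,T} → {A,C,T} (+1)
site 2, node CGIKQT: CQ={A,C} ∩ GIKT={A,C,T} → {A,C} (+0)
site 2, node CGIKLQT: CGIKQT={A,C} ∪ L={G} → {A,C,G} (+1)
site 3, node CQ: C={A} ∪ Q={T} → {A,T} (+1)
site 3, node GI: G={A} ∩ I={A} → {A} (+0)
site 3, node KT: K={A} ∪ T={G} → {A,G} (+1)
site 3, node GIKT: GI={A} ∩ KT={A,G} → {A} (+0)
site 3, node CGIKQT: CQ={A,T} ∩ GIKT={A} → {A} (+0)
site 3, node CGIKLQT: CGIKQT={A} ∪ L={G} → {A,G} (+1)
site 4, node CQ: C={G} ∪ Q={T} → {G,T} (+1)
site 4, node GI: G={C} ∪ I={A} → {A,C} (+1)
site 4, node KT: K={C} ∪ T={A} → {A,C} (+1)
site 4, node GIKT: GI={A,C} ∩ KT={A,C} → {A,C} (+0)
site 4, node CGIKQT: CQ={G,T} ∪ GIKT={A,C} → {A,C,G,T} (+1)
site 4, node CGIKLQT: CGIKQT={A,C,G,T} ∩ L={A} → {A} (+0)
site 5, node CQ: C={G} ∩ Q={G} → {G} (+0)
site 5, node GI: G={G} ∪ I={A} → {A,G} (+1)
site 5, node KT: K={A} ∩ T={A} → {A} (+0)
site 5, node GIKT: GI={A,G} ∩ KT={A} → {A} (+0)
site 5, node CGIKQT: CQ={G} ∪ GIKT={A} → {A,G} (+1)
site 5, node CGIKLQT: CGIKQT={A,G} ∪ L={C} → {A,C,G} (+1)
site 6, node CQ: C={T} ∪ Q={C} → {C,T} (+1)
site 6, node GI: G={G} ∪ I={C} → {C,G} (+1)
site 6, node KT: K={T} ∪ T={A} → {A,T} (+1)
site 6, node GIKT: GI={C,G} ∪ KT={A,T} → {A,C,G,T} (+1)
site 6, node CGIKQT: CQ={C,T} ∩ GIKT={A,C,G,T} → {C,T} (+0)
site 6, node CGIKLQT: CGIKQT={C,T} ∪ L={G} → {C,G,T} (+1)
site 7, node CQ: C={C} ∪ Q={G} → {C,G} (+1)
site 7, node GI: G={A} ∩ I={A} → {A} (+0)
site 7, node KT: K={G} ∩ T={G} → {G} (+0)
site 7, node GIKT: GI={A} ∪ KT={G} → {A,G} (+1)
site 7, node CGIKQT: CQ={C,G} ∩ GIKT={A,G} → {G} (+0)
site 7, node CGIKLQT: CGIKQT={G} ∪ L={A} → {A,G} (+1)
per-site changes: [4, 2, 4, 3, 4, 3, 5, 3]; total = 28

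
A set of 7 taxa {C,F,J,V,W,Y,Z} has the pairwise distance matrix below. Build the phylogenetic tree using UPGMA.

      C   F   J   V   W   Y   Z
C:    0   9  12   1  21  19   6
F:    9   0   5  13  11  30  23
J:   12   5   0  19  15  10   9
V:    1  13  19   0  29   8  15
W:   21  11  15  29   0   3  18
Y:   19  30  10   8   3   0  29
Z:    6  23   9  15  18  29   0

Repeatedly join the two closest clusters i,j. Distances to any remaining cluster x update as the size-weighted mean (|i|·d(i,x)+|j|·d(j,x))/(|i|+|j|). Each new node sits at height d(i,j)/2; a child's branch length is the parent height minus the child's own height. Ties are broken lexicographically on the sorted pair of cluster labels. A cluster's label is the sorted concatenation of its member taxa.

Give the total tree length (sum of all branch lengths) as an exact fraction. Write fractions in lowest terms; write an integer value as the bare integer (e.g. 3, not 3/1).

step 1: merge (C,V) at d=1; branch lengths C→1/2, V→1/2; new cluster CV
  updated: d(CV,F)=11, d(CV,J)=31/2, d(CV,W)=25, d(CV,Y)=27/2, d(CV,Z)=21/2
step 2: merge (W,Y) at d=3; branch lengths W→3/2, Y→3/2; new cluster WY
  updated: d(CV,WY)=77/4, d(F,WY)=41/2, d(J,WY)=25/2, d(WY,Z)=47/2
step 3: merge (F,J) at d=5; branch lengths F→5/2, J→5/2; new cluster FJ
  updated: d(CV,FJ)=53/4, d(FJ,WY)=33/2, d(FJ,Z)=16
step 4: merge (CV,Z) at d=21/2; branch lengths CV→19/4, Z→21/4; new cluster CVZ
  updated: d(CVZ,FJ)=85/6, d(CVZ,WY)=62/3
step 5: merge (CVZ,FJ) at d=85/6; branch lengths CVZ→11/6, FJ→55/12; new cluster CFJVZ
  updated: d(CFJVZ,WY)=19
step 6: merge (CFJVZ,WY) at d=19; branch lengths CFJVZ→29/12, WY→8; new cluster CFJVWYZ
final tree: ((((C:1/2,V:1/2):19/4,Z:21/4):11/6,(F:5/2,J:5/2):55/12):29/12,(W:3/2,Y:3/2):8)
total length: 215/6

215/6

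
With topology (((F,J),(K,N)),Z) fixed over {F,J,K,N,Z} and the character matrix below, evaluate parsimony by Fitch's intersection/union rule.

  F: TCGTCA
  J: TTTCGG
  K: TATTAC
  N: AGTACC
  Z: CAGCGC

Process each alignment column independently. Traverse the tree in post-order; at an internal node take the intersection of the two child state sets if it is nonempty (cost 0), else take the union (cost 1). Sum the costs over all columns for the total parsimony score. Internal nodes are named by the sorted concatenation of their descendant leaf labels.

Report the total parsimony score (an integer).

site 0, node FJ: F={T} ∩ J={T} → {T} (+0)
site 0, node KN: K={T} ∪ N={A} → {A,T} (+1)
site 0, node FJKN: FJ={T} ∩ KN={A,T} → {T} (+0)
site 0, node FJKNZ: FJKN={T} ∪ Z={C} → {C,T} (+1)
site 1, node FJ: F={C} ∪ J={T} → {C,T} (+1)
site 1, node KN: K={A} ∪ N={G} → {A,G} (+1)
site 1, node FJKN: FJ={C,T} ∪ KN={A,G} → {A,C,G,T} (+1)
site 1, node FJKNZ: FJKN={A,C,G,T} ∩ Z={A} → {A} (+0)
site 2, node FJ: F={G} ∪ J={T} → {G,T} (+1)
site 2, node KN: K={T} ∩ N={T} → {T} (+0)
site 2, node FJKN: FJ={G,T} ∩ KN={T} → {T} (+0)
site 2, node FJKNZ: FJKN={T} ∪ Z={G} → {G,T} (+1)
site 3, node FJ: F={T} ∪ J={C} → {C,T} (+1)
site 3, node KN: K={T} ∪ N={A} → {A,T} (+1)
site 3, node FJKN: FJ={C,T} ∩ KN={A,T} → {T} (+0)
site 3, node FJKNZ: FJKN={T} ∪ Z={C} → {C,T} (+1)
site 4, node FJ: F={C} ∪ J={G} → {C,G} (+1)
site 4, node KN: K={A} ∪ N={C} → {A,C} (+1)
site 4, node FJKN: FJ={C,G} ∩ KN={A,C} → {C} (+0)
site 4, node FJKNZ: FJKN={C} ∪ Z={G} → {C,G} (+1)
site 5, node FJ: F={A} ∪ J={G} → {A,G} (+1)
site 5, node KN: K={C} ∩ N={C} → {C} (+0)
site 5, node FJKN: FJ={A,G} ∪ KN={C} → {A,C,G} (+1)
site 5, node FJKNZ: FJKN={A,C,G} ∩ Z={C} → {C} (+0)
per-site changes: [2, 3, 2, 3, 3, 2]; total = 15

15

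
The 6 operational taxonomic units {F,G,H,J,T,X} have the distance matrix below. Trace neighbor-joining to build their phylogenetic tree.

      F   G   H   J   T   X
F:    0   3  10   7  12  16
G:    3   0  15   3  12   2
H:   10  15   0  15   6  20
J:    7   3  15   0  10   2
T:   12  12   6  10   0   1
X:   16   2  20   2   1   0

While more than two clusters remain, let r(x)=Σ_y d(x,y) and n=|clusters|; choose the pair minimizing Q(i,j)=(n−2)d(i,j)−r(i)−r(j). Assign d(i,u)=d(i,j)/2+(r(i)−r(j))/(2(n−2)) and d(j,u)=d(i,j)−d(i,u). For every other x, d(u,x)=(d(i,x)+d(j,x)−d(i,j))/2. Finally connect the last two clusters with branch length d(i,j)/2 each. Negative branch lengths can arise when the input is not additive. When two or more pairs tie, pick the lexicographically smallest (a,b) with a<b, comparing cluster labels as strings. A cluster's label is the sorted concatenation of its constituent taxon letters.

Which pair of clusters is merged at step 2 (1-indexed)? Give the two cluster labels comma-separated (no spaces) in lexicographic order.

F,HT

step 1: merge (H,T) at d=6, Q=-83; branch lengths H→49/8, T→-1/8; new cluster HT
  updated: d(F,HT)=8, d(G,HT)=21/2, d(HT,J)=19/2, d(HT,X)=15/2
step 2: merge (F,HT) at d=8, Q=-91/2; branch lengths F→15/4, HT→17/4; new cluster FHT
  updated: d(FHT,G)=11/4, d(FHT,J)=17/4, d(FHT,X)=31/4
step 3: merge (FHT,G) at d=11/4, Q=-17; branch lengths FHT→25/8, G→-3/8; new cluster FGHT
  updated: d(FGHT,J)=9/4, d(FGHT,X)=7/2
step 4: merge (FGHT,J) at d=9/4, Q=-31/4; branch lengths FGHT→15/8, J→3/8; new cluster FGHJT
  updated: d(FGHJT,X)=13/8
step 5: merge (FGHJT,X) at d=13/8; branch lengths FGHJT→13/16, X→13/16; new cluster FGHJTX
final tree: ((((F:15/4,(H:49/8,T:-1/8):17/4):25/8,G:-3/8):15/8,J:3/8):13/16,X:13/16)
total length: 165/8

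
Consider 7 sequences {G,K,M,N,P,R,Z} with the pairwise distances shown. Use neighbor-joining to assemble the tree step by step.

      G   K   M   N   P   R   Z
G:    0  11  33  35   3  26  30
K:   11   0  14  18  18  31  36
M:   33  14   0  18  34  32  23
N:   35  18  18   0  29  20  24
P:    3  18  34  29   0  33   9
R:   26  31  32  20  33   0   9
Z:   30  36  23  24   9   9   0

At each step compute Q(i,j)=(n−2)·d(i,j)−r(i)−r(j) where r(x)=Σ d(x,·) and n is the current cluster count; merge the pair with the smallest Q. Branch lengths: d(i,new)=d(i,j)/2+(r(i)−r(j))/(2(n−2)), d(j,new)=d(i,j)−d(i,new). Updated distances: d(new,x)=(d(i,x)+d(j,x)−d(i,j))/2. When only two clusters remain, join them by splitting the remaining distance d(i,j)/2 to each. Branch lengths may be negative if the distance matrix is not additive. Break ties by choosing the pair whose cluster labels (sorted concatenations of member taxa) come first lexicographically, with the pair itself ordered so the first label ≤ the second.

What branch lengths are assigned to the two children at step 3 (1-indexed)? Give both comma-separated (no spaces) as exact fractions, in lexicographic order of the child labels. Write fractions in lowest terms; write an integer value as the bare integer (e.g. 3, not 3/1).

step 1: merge (G,P) at d=3, Q=-249; branch lengths G→27/10, P→3/10; new cluster GP
  updated: d(GP,K)=13, d(GP,M)=32, d(GP,N)=61/2, d(GP,R)=28, d(GP,Z)=18
step 2: merge (R,Z) at d=9, Q=-194; branch lengths R→23/4, Z→13/4; new cluster RZ
  updated: d(GP,RZ)=37/2, d(K,RZ)=29, d(M,RZ)=23, d(N,RZ)=35/2
step 3: merge (GP,K) at d=13, Q=-129; branch lengths GP→59/6, K→19/6; new cluster GKP
  updated: d(GKP,M)=33/2, d(GKP,N)=71/4, d(GKP,RZ)=69/4
step 4: merge (GKP,M) at d=33/2, Q=-76; branch lengths GKP→27/4, M→39/4; new cluster GKMP
  updated: d(GKMP,N)=77/8, d(GKMP,RZ)=95/8
step 5: merge (GKMP,N) at d=77/8, Q=-39; branch lengths GKMP→2, N→61/8; new cluster GKMNP
  updated: d(GKMNP,RZ)=79/8
step 6: merge (GKMNP,RZ) at d=79/8; branch lengths GKMNP→79/16, RZ→79/16; new cluster GKMNPRZ
final tree: (((((G:27/10,P:3/10):59/6,K:19/6):27/4,M:39/4):2,N:61/8):79/16,(R:23/4,Z:13/4):79/16)
total length: 61

59/6,19/6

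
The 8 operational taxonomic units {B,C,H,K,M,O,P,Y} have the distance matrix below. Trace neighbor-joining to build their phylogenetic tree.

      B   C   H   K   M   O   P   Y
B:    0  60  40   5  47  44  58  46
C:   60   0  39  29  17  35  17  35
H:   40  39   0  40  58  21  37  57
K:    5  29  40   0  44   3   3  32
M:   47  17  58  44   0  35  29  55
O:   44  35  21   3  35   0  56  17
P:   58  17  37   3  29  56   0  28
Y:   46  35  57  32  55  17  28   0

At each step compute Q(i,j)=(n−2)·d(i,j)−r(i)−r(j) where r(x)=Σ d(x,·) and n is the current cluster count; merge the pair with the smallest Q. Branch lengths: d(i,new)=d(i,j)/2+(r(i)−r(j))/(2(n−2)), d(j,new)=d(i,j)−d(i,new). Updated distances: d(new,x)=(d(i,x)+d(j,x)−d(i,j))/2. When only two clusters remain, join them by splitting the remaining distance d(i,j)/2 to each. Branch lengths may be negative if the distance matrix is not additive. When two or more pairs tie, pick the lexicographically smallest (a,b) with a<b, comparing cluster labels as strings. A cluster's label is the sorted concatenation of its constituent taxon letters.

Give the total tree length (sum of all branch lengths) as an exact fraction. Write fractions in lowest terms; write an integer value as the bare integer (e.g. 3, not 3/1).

step 1: merge (B,K) at d=5, Q=-426; branch lengths B→29/2, K→-19/2; new cluster BK
  updated: d(BK,C)=42, d(BK,H)=75/2, d(BK,M)=43, d(BK,O)=21, d(BK,P)=28, d(BK,Y)=73/2
step 2: merge (C,M) at d=17, Q=-337; branch lengths C→33/10, M→137/10; new cluster CM
  updated: d(BK,CM)=34, d(CM,H)=40, d(CM,O)=53/2, d(CM,P)=29/2, d(CM,Y)=73/2
step 3: merge (CM,P) at d=29/2, Q=-257; branch lengths CM→23/4, P→35/4; new cluster CMP
  updated: d(BK,CMP)=95/4, d(CMP,H)=125/4, d(CMP,O)=34, d(CMP,Y)=25
step 4: merge (O,Y) at d=17, Q=-355/2; branch lengths O→17/12, Y→187/12; new cluster OY
  updated: d(BK,OY)=81/4, d(CMP,OY)=21, d(H,OY)=61/2
step 5: merge (BK,OY) at d=81/4, Q=-451/4; branch lengths BK→201/16, OY→123/16; new cluster BKOY
  updated: d(BKOY,CMP)=49/4, d(BKOY,H)=191/8
step 6: merge (BKOY,CMP) at d=49/4, Q=-539/8; branch lengths BKOY→39/16, CMP→157/16; new cluster BCKMOPY
  updated: d(BCKMOPY,H)=343/16
step 7: merge (BCKMOPY,H) at d=343/16; branch lengths BCKMOPY→343/32, H→343/32; new cluster BCHKMOPY
final tree: ((((B:29/2,K:-19/2):201/16,(O:17/12,Y:187/12):123/16):39/16,((C:33/10,M:137/10):23/4,P:35/4):157/16):343/32,H:343/32)
total length: 1719/16

1719/16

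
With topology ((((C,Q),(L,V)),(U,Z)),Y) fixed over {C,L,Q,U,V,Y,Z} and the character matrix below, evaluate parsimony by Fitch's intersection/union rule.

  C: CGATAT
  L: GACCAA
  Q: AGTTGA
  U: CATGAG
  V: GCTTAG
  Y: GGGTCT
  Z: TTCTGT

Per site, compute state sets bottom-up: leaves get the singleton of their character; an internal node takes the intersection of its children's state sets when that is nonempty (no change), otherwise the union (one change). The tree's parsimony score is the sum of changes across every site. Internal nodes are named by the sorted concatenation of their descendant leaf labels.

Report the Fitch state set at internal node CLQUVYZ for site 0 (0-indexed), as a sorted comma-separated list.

C,G

[col 0] CQ: children C:{C}, Q:{A} ∪→ {A,C}; cost 1
[col 0] LV: children L:{G}, V:{G} ∩→ {G}; cost 0
[col 0] CLQV: children CQ:{A,C}, LV:{G} ∪→ {A,C,G}; cost 1
[col 0] UZ: children U:{C}, Z:{T} ∪→ {C,T}; cost 1
[col 0] CLQUVZ: children CLQV:{A,C,G}, UZ:{C,T} ∩→ {C}; cost 0
[col 0] CLQUVYZ: children CLQUVZ:{C}, Y:{G} ∪→ {C,G}; cost 1
[col 1] CQ: children C:{G}, Q:{G} ∩→ {G}; cost 0
[col 1] LV: children L:{A}, V:{C} ∪→ {A,C}; cost 1
[col 1] CLQV: children CQ:{G}, LV:{A,C} ∪→ {A,C,G}; cost 1
[col 1] UZ: children U:{A}, Z:{T} ∪→ {A,T}; cost 1
[col 1] CLQUVZ: children CLQV:{A,C,G}, UZ:{A,T} ∩→ {A}; cost 0
[col 1] CLQUVYZ: children CLQUVZ:{A}, Y:{G} ∪→ {A,G}; cost 1
[col 2] CQ: children C:{A}, Q:{T} ∪→ {A,T}; cost 1
[col 2] LV: children L:{C}, V:{T} ∪→ {C,T}; cost 1
[col 2] CLQV: children CQ:{A,T}, LV:{C,T} ∩→ {T}; cost 0
[col 2] UZ: children U:{T}, Z:{C} ∪→ {C,T}; cost 1
[col 2] CLQUVZ: children CLQV:{T}, UZ:{C,T} ∩→ {T}; cost 0
[col 2] CLQUVYZ: children CLQUVZ:{T}, Y:{G} ∪→ {G,T}; cost 1
[col 3] CQ: children C:{T}, Q:{T} ∩→ {T}; cost 0
[col 3] LV: children L:{C}, V:{T} ∪→ {C,T}; cost 1
[col 3] CLQV: children CQ:{T}, LV:{C,T} ∩→ {T}; cost 0
[col 3] UZ: children U:{G}, Z:{T} ∪→ {G,T}; cost 1
[col 3] CLQUVZ: children CLQV:{T}, UZ:{G,T} ∩→ {T}; cost 0
[col 3] CLQUVYZ: children CLQUVZ:{T}, Y:{T} ∩→ {T}; cost 0
[col 4] CQ: children C:{A}, Q:{G} ∪→ {A,G}; cost 1
[col 4] LV: children L:{A}, V:{A} ∩→ {A}; cost 0
[col 4] CLQV: children CQ:{A,G}, LV:{A} ∩→ {A}; cost 0
[col 4] UZ: children U:{A}, Z:{G} ∪→ {A,G}; cost 1
[col 4] CLQUVZ: children CLQV:{A}, UZ:{A,G} ∩→ {A}; cost 0
[col 4] CLQUVYZ: children CLQUVZ:{A}, Y:{C} ∪→ {A,C}; cost 1
[col 5] CQ: children C:{T}, Q:{A} ∪→ {A,T}; cost 1
[col 5] LV: children L:{A}, V:{G} ∪→ {A,G}; cost 1
[col 5] CLQV: children CQ:{A,T}, LV:{A,G} ∩→ {A}; cost 0
[col 5] UZ: children U:{G}, Z:{T} ∪→ {G,T}; cost 1
[col 5] CLQUVZ: children CLQV:{A}, UZ:{G,T} ∪→ {A,G,T}; cost 1
[col 5] CLQUVYZ: children CLQUVZ:{A,G,T}, Y:{T} ∩→ {T}; cost 0
per-site changes: [4, 4, 4, 2, 3, 4]; total = 21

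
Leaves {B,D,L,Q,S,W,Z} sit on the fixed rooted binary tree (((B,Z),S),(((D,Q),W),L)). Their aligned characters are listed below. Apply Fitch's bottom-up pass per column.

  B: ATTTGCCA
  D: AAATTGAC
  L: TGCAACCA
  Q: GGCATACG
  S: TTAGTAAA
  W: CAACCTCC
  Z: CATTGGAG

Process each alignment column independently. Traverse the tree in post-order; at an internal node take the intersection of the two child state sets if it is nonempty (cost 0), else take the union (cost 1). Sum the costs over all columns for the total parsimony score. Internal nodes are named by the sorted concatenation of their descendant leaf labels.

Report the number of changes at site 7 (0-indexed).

3

site 0, node BZ: B={A} ∪ Z={C} → {A,C} (+1)
site 0, node BSZ: BZ={A,C} ∪ S={T} → {A,C,T} (+1)
site 0, node DQ: D={A} ∪ Q={G} → {A,G} (+1)
site 0, node DQW: DQ={A,G} ∪ W={C} → {A,C,G} (+1)
site 0, node DLQW: DQW={A,C,G} ∪ L={T} → {A,C,G,T} (+1)
site 0, node BDLQSWZ: BSZ={A,C,T} ∩ DLQW={A,C,G,T} → {A,C,T} (+0)
site 1, node BZ: B={T} ∪ Z={A} → {A,T} (+1)
site 1, node BSZ: BZ={A,T} ∩ S={T} → {T} (+0)
site 1, node DQ: D={A} ∪ Q={G} → {A,G} (+1)
site 1, node DQW: DQ={A,G} ∩ W={A} → {A} (+0)
site 1, node DLQW: DQW={A} ∪ L={G} → {A,G} (+1)
site 1, node BDLQSWZ: BSZ={T} ∪ DLQW={A,G} → {A,G,T} (+1)
site 2, node BZ: B={T} ∩ Z={T} → {T} (+0)
site 2, node BSZ: BZ={T} ∪ S={A} → {A,T} (+1)
site 2, node DQ: D={A} ∪ Q={C} → {A,C} (+1)
site 2, node DQW: DQ={A,C} ∩ W={A} → {A} (+0)
site 2, node DLQW: DQW={A} ∪ L={C} → {A,C} (+1)
site 2, node BDLQSWZ: BSZ={A,T} ∩ DLQW={A,C} → {A} (+0)
site 3, node BZ: B={T} ∩ Z={T} → {T} (+0)
site 3, node BSZ: BZ={T} ∪ S={G} → {G,T} (+1)
site 3, node DQ: D={T} ∪ Q={A} → {A,T} (+1)
site 3, node DQW: DQ={A,T} ∪ W={C} → {A,C,T} (+1)
site 3, node DLQW: DQW={A,C,T} ∩ L={A} → {A} (+0)
site 3, node BDLQSWZ: BSZ={G,T} ∪ DLQW={A} → {A,G,T} (+1)
site 4, node BZ: B={G} ∩ Z={G} → {G} (+0)
site 4, node BSZ: BZ={G} ∪ S={T} → {G,T} (+1)
site 4, node DQ: D={T} ∩ Q={T} → {T} (+0)
site 4, node DQW: DQ={T} ∪ W={C} → {C,T} (+1)
site 4, node DLQW: DQW={C,T} ∪ L={A} → {A,C,T} (+1)
site 4, node BDLQSWZ: BSZ={G,T} ∩ DLQW={A,C,T} → {T} (+0)
site 5, node BZ: B={C} ∪ Z={G} → {C,G} (+1)
site 5, node BSZ: BZ={C,G} ∪ S={A} → {A,C,G} (+1)
site 5, node DQ: D={G} ∪ Q={A} → {A,G} (+1)
site 5, node DQW: DQ={A,G} ∪ W={T} → {A,G,T} (+1)
site 5, node DLQW: DQW={A,G,T} ∪ L={C} → {A,C,G,T} (+1)
site 5, node BDLQSWZ: BSZ={A,C,G} ∩ DLQW={A,C,G,T} → {A,C,G} (+0)
site 6, node BZ: B={C} ∪ Z={A} → {A,C} (+1)
site 6, node BSZ: BZ={A,C} ∩ S={A} → {A} (+0)
site 6, node DQ: D={A} ∪ Q={C} → {A,C} (+1)
site 6, node DQW: DQ={A,C} ∩ W={C} → {C} (+0)
site 6, node DLQW: DQW={C} ∩ L={C} → {C} (+0)
site 6, node BDLQSWZ: BSZ={A} ∪ DLQW={C} → {A,C} (+1)
site 7, node BZ: B={A} ∪ Z={G} → {A,G} (+1)
site 7, node BSZ: BZ={A,G} ∩ S={A} → {A} (+0)
site 7, node DQ: D={C} ∪ Q={G} → {C,G} (+1)
site 7, node DQW: DQ={C,G} ∩ W={C} → {C} (+0)
site 7, node DLQW: DQW={C} ∪ L={A} → {A,C} (+1)
site 7, node BDLQSWZ: BSZ={A} ∩ DLQW={A,C} → {A} (+0)
per-site changes: [5, 4, 3, 4, 3, 5, 3, 3]; total = 30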